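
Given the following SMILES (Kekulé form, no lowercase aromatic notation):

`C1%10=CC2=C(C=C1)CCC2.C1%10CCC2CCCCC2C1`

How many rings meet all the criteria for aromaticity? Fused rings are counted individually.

1

The SMILES encodes a six-membered carbon ring with three alternating C=C double bonds, fused to a saturated five-membered carbon ring; two fused six-membered saturated carbon rings.
The 6-membered ring is planar and fully conjugated; 3 ring double bonds give 6 π electrons. That satisfies 4n+2 with n=1, so it is aromatic (benzene ring).
The 5-membered ring has three sp³ carbons, so it is not fully conjugated — not aromatic (cyclopentane ring).
The second 6-membered ring has only sp³ atoms, so it is not fully conjugated — not aromatic (cyclohexane ring).
The third 6-membered ring has only sp³ atoms, so it is not fully conjugated — not aromatic (cyclohexane ring).
1 of the 4 rings is aromatic. Total: 1.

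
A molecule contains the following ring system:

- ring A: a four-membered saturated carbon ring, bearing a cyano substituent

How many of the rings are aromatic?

0

Ring A has only sp³ atoms, so it is not fully conjugated — not aromatic (cyclobutane).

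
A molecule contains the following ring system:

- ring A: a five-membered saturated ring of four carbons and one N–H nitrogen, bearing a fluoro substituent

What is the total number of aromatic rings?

Ring A has only sp³ atoms, so it is not fully conjugated — not aromatic (pyrrolidine).

0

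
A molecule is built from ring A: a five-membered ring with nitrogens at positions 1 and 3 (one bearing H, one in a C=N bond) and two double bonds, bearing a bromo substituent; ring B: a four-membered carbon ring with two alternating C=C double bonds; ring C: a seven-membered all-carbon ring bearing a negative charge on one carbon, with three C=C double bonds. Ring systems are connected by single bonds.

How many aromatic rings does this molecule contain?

Ring A is fully conjugated (every ring atom contributes a p orbital); 2 ring double bonds (4 π electrons) plus a heteroatom lone pair (2) give 6 π electrons. Since 6 = 4n+2 (n=1), ring A is aromatic (imidazole).
Ring B has only sp² ring atoms; a planar conformation would have a fully conjugated π system of 4 electrons. But 4 = 4(1), which is 4n not 4n+2, so ring B is not aromatic (cyclobutadiene) — cyclobutadiene is antiaromatic and distorts to a rectangle.
Ring C has only sp² ring atoms; a planar conformation would have a fully conjugated π system of 8 electrons. But 8 = 4(2), which is 4n not 4n+2, so ring C is not aromatic (cycloheptatrienyl anion).
Aromatic: A. Total: 1.

1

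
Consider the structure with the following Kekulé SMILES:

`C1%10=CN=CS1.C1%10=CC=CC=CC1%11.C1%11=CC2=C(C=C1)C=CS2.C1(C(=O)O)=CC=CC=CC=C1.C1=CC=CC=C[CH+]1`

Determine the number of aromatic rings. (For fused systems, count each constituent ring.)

4

The SMILES encodes a five-membered ring with a sulfur at position 1 and a nitrogen at position 3 (in a C=N bond), with two double bonds; a seven-membered carbon ring with three C=C double bonds and one sp³ carbon; a six-membered carbon ring with three alternating C=C double bonds, fused to a five-membered ring containing one sulfur and two C=C double bonds; an eight-membered carbon ring with four alternating C=C double bonds; a seven-membered all-carbon ring bearing a positive charge on one carbon, with three C=C double bonds.
The 5-membered ring with one sulfur and one =N– is fully conjugated (every ring atom contributes a p orbital); 2 ring double bonds (4 π electrons) plus a heteroatom lone pair (2) give 6 π electrons. Since 6 = 4n+2 (n=1), it is aromatic (thiazole).
The 7-membered ring has one sp³ carbon, so it is not fully conjugated — not aromatic (cycloheptatriene).
The fused 6/5-membered bicyclic (with one sulfur) is a single π system with 9 sp² atoms and 10 π electrons from ring double bonds plus a heteroatom lone pair. 10 = 4(2)+2, so the system is aromatic and both rings count as aromatic (benzothiophene).
The 8-membered ring has only sp² ring atoms; a planar conformation would have a fully conjugated π system of 8 electrons. But 8 = 4(2), which is 4n not 4n+2, so it is not aromatic (cyclooctatetraene) — cyclooctatetraene distorts into a non-planar tub to avoid antiaromaticity.
The second 7-membered ring is planar and fully conjugated; 3 ring double bonds (6 π electrons) plus the carbocation's empty p orbital (0, but keeps the ring conjugated) give 6 π electrons. 6 = 4(1)+2, so it is aromatic (tropylium cation).
4 of the 6 rings are aromatic. Total: 4.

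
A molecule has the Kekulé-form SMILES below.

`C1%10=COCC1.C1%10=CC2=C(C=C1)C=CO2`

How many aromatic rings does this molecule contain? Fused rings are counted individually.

2

The SMILES encodes a five-membered ring of four carbons and one oxygen, with one C=C double bond and two sp³ carbons; a six-membered carbon ring with three alternating C=C double bonds, fused to a five-membered ring containing one oxygen and two C=C double bonds.
The 5-membered ring with one oxygen has two sp³ carbons, so it is not fully conjugated — not aromatic (2,3-dihydrofuran).
The fused 6/5-membered bicyclic (with one oxygen) is a single π system with 9 sp² atoms and 10 π electrons from ring double bonds plus a heteroatom lone pair. 10 = 4(2)+2, so the system is aromatic and both rings count as aromatic (benzofuran).
2 of the 3 rings are aromatic. Total: 2.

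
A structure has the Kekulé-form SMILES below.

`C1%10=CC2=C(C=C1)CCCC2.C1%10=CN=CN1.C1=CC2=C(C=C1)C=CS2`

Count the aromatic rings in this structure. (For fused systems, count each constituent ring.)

4

The SMILES encodes a six-membered carbon ring with three alternating C=C double bonds, fused to a saturated six-membered carbon ring; a five-membered ring with nitrogens at positions 1 and 3 (one bearing H, one in a C=N bond) and two double bonds; a six-membered carbon ring with three alternating C=C double bonds, fused to a five-membered ring containing one sulfur and two C=C double bonds.
The 6-membered ring is planar and fully conjugated; 3 ring double bonds give 6 π electrons. That satisfies 4n+2 with n=1, so it is aromatic (benzene ring).
The second 6-membered ring has four sp³ carbons, so it is not fully conjugated — not aromatic (cyclohexane ring).
The 5-membered ring with two nitrogens (one N–H, one =N–) is fully conjugated (every ring atom contributes a p orbital); 2 ring double bonds (4 π electrons) plus a heteroatom lone pair (2) give 6 π electrons. Since 6 = 4n+2 (n=1), it is aromatic (imidazole).
The fused 6/5-membered bicyclic (with one sulfur) is a single π system with 9 sp² atoms and 10 π electrons from ring double bonds plus a heteroatom lone pair. 10 = 4(2)+2, so the system is aromatic and both rings count as aromatic (benzothiophene).
4 of the 5 rings are aromatic. Total: 4.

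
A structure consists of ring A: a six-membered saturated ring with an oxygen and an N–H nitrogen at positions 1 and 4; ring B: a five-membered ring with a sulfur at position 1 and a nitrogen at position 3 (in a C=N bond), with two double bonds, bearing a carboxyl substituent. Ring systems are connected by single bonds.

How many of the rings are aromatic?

Ring A has only sp³ atoms, so it is not fully conjugated — not aromatic (morpholine).
Ring B is planar and fully conjugated; 2 ring double bonds (4 π electrons) plus a heteroatom lone pair (2) give 6 π electrons. 6 = 4(1)+2, so ring B is aromatic (thiazole).
Aromatic: B. Total: 1.

1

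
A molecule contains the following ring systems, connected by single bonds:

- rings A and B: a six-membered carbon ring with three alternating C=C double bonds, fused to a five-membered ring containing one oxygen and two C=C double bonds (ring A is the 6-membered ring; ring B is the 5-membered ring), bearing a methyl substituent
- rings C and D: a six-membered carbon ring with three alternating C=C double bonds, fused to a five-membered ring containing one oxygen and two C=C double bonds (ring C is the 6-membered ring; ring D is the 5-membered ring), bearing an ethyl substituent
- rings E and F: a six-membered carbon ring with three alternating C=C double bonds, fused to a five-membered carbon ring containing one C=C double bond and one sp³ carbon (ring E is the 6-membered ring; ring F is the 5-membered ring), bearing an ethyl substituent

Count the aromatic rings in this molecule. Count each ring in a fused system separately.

Rings A and B form a fused bicyclic system (with one oxygen) with 9 sp² atoms and 10 π electrons from ring double bonds plus a heteroatom lone pair. 10 = 4(2)+2, so the system is aromatic and both rings count as aromatic (benzofuran).
Rings C and D form a fused bicyclic system (with one oxygen) with 9 sp² atoms and 10 π electrons from ring double bonds plus a heteroatom lone pair. 10 = 4(2)+2, so the system is aromatic and both rings count as aromatic (benzofuran).
Ring E is fully conjugated (every ring atom contributes a p orbital); 3 ring double bonds give 6 π electrons. Since 6 = 4n+2 (n=1), ring E is aromatic (benzene ring).
Ring F has one sp³ carbon, so it is not fully conjugated — not aromatic (cyclopentene ring).
Aromatic: A, B, C, D, E. Total: 5.

5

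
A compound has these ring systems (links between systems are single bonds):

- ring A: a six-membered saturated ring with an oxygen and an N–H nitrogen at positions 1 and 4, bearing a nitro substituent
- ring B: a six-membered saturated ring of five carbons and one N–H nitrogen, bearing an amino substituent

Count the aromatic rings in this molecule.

Ring A has only sp³ atoms, so it is not fully conjugated — not aromatic (morpholine).
Ring B has only sp³ atoms, so it is not fully conjugated — not aromatic (piperidine).
No ring is aromatic. Total: 0.

0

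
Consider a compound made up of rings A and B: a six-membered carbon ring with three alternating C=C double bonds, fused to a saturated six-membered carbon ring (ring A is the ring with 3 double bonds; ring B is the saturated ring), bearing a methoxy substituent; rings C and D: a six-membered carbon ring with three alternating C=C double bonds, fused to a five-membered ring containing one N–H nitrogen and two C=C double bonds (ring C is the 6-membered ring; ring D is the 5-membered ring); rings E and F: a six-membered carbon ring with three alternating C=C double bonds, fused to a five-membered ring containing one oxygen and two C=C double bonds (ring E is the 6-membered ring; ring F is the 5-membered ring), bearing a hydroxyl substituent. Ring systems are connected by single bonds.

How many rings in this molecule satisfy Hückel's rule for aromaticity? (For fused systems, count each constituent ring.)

5

Ring A is fully conjugated (every ring atom contributes a p orbital); 3 ring double bonds give 6 π electrons. That satisfies 4n+2 with n=1, so ring A is aromatic (benzene ring).
Ring B has four sp³ carbons, so it is not fully conjugated — not aromatic (cyclohexane ring).
Rings C and D form a fused bicyclic system (with one N–H) with 9 sp² atoms and 10 π electrons from ring double bonds plus a heteroatom lone pair. 10 = 4(2)+2, so the system is aromatic and both rings count as aromatic (indole).
Rings E and F form a fused bicyclic system (with one oxygen) with 9 sp² atoms and 10 π electrons from ring double bonds plus a heteroatom lone pair. 10 = 4(2)+2, so the system is aromatic and both rings count as aromatic (benzofuran).
Aromatic: A, C, D, E, F. Total: 5.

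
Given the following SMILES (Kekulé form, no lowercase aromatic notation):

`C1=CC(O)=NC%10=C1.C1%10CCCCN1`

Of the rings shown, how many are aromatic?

The SMILES encodes a six-membered ring of five carbons and one nitrogen with three alternating double bonds; a six-membered saturated ring of five carbons and one N–H nitrogen.
The 6-membered ring with one nitrogen is planar and fully conjugated; 3 ring double bonds give 6 π electrons. 6 = 4(1)+2, so it is aromatic (pyridine).
The 6-membered ring with one N–H has only sp³ atoms, so it is not fully conjugated — not aromatic (piperidine).
1 of the 2 rings is aromatic. Total: 1.

1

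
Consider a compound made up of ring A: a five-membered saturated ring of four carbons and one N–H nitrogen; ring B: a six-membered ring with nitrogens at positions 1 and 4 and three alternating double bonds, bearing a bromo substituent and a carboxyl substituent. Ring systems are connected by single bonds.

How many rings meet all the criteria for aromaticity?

1

Ring A has only sp³ atoms, so it is not fully conjugated — not aromatic (pyrrolidine).
Ring B is fully conjugated (every ring atom contributes a p orbital); 3 ring double bonds give 6 π electrons. That satisfies 4n+2 with n=1, so ring B is aromatic (pyrazine).
Aromatic: B. Total: 1.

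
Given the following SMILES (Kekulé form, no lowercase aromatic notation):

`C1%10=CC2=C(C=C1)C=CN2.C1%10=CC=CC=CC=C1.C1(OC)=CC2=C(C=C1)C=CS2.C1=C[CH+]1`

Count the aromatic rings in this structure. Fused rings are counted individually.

The SMILES encodes a six-membered carbon ring with three alternating C=C double bonds, fused to a five-membered ring containing one N–H nitrogen and two C=C double bonds; an eight-membered carbon ring with four alternating C=C double bonds; a six-membered carbon ring with three alternating C=C double bonds, fused to a five-membered ring containing one sulfur and two C=C double bonds; a three-membered all-carbon ring bearing a positive charge on one carbon, with one C=C double bond.
The fused 6/5-membered bicyclic (with one N–H) is a single π system with 9 sp² atoms and 10 π electrons from ring double bonds plus a heteroatom lone pair. 10 = 4(2)+2, so the system is aromatic and both rings count as aromatic (indole).
The 8-membered ring has only sp² ring atoms; a planar conformation would have a fully conjugated π system of 8 electrons. But 8 = 4(2), which is 4n not 4n+2, so it is not aromatic (cyclooctatetraene) — cyclooctatetraene distorts into a non-planar tub to avoid antiaromaticity.
The fused 6/5-membered bicyclic (with one sulfur) is a single π system with 9 sp² atoms and 10 π electrons from ring double bonds plus a heteroatom lone pair. 10 = 4(2)+2, so the system is aromatic and both rings count as aromatic (benzothiophene).
The 3-membered ring is planar and fully conjugated; 1 ring double bond (2 π electrons) plus the carbocation's empty p orbital (0, but keeps the ring conjugated) give 2 π electrons. Since 2 = 4n+2 (n=0), it is aromatic (cyclopropenyl cation).
5 of the 6 rings are aromatic. Total: 5.

5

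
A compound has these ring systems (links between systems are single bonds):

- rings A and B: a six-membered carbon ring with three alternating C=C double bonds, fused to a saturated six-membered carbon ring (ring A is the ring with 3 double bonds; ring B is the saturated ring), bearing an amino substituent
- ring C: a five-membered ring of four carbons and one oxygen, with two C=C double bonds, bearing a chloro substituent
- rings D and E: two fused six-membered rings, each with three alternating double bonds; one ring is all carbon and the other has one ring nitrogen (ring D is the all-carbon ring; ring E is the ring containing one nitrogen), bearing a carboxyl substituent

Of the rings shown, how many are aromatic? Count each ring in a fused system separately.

4

Ring A has a continuous p-orbital overlap around the ring; 3 ring double bonds give 6 π electrons. 6 = 4(1)+2, so ring A is aromatic (benzene ring).
Ring B has four sp³ carbons, so it is not fully conjugated — not aromatic (cyclohexane ring).
Ring C has a continuous p-orbital overlap around the ring; 2 ring double bonds (4 π electrons) plus a heteroatom lone pair (2) give 6 π electrons. That satisfies 4n+2 with n=1, so ring C is aromatic (furan).
Rings D and E form a fused bicyclic system (with one nitrogen) with 10 sp² atoms and 10 π electrons from ring double bonds. 10 = 4(2)+2, so the system is aromatic and both rings count as aromatic (quinoline).
Aromatic: A, C, D, E. Total: 4.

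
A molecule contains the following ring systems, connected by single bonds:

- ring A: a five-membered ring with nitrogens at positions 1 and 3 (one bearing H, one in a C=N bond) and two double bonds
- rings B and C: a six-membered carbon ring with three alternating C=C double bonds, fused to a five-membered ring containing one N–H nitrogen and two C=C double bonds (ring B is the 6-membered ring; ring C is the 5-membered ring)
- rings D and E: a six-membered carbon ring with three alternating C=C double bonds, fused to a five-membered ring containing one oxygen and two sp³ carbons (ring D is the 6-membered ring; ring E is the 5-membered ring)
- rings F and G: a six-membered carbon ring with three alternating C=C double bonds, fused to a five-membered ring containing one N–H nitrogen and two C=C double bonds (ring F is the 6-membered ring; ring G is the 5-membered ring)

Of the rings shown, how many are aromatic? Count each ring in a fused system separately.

Ring A is fully conjugated (every ring atom contributes a p orbital); 2 ring double bonds (4 π electrons) plus a heteroatom lone pair (2) give 6 π electrons. That satisfies 4n+2 with n=1, so ring A is aromatic (imidazole).
Rings B and C form a fused bicyclic system (with one N–H) with 9 sp² atoms and 10 π electrons from ring double bonds plus a heteroatom lone pair. 10 = 4(2)+2, so the system is aromatic and both rings count as aromatic (indole).
Ring D is planar and fully conjugated; 3 ring double bonds give 6 π electrons. Since 6 = 4n+2 (n=1), ring D is aromatic (benzene ring).
Ring E has two sp³ carbons, so it is not fully conjugated — not aromatic (oxolane ring).
Rings F and G form a fused bicyclic system (with one N–H) with 9 sp² atoms and 10 π electrons from ring double bonds plus a heteroatom lone pair. 10 = 4(2)+2, so the system is aromatic and both rings count as aromatic (indole).
Aromatic: A, B, C, D, F, G. Total: 6.

6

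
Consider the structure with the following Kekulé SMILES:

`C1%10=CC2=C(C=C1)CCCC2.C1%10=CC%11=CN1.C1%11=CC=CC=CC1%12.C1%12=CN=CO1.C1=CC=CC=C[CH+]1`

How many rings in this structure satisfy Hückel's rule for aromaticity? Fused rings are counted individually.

4

The SMILES encodes a six-membered carbon ring with three alternating C=C double bonds, fused to a saturated six-membered carbon ring; a five-membered ring of four carbons and one nitrogen bearing a hydrogen, with two C=C double bonds; a seven-membered carbon ring with three C=C double bonds and one sp³ carbon; a five-membered ring with an oxygen at position 1 and a nitrogen at position 3 (in a C=N bond), with two double bonds; a seven-membered all-carbon ring bearing a positive charge on one carbon, with three C=C double bonds.
The 6-membered ring is fully conjugated (every ring atom contributes a p orbital); 3 ring double bonds give 6 π electrons. 6 = 4(1)+2, so it is aromatic (benzene ring).
The second 6-membered ring has four sp³ carbons, so it is not fully conjugated — not aromatic (cyclohexane ring).
The 5-membered ring with one N–H is fully conjugated (every ring atom contributes a p orbital); 2 ring double bonds (4 π electrons) plus a heteroatom lone pair (2) give 6 π electrons. Since 6 = 4n+2 (n=1), it is aromatic (pyrrole).
The 7-membered ring has one sp³ carbon, so it is not fully conjugated — not aromatic (cycloheptatriene).
The 5-membered ring with one oxygen and one =N– has a continuous p-orbital overlap around the ring; 2 ring double bonds (4 π electrons) plus a heteroatom lone pair (2) give 6 π electrons. Since 6 = 4n+2 (n=1), it is aromatic (oxazole).
The second 7-membered ring is fully conjugated (every ring atom contributes a p orbital); 3 ring double bonds (6 π electrons) plus the carbocation's empty p orbital (0, but keeps the ring conjugated) give 6 π electrons. That satisfies 4n+2 with n=1, so it is aromatic (tropylium cation).
4 of the 6 rings are aromatic. Total: 4.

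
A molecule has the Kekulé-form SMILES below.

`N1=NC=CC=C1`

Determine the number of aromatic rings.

The SMILES encodes a six-membered ring with two adjacent nitrogens and three alternating double bonds.
The 6-membered ring with two nitrogens (1,2) has a continuous p-orbital overlap around the ring; 3 ring double bonds give 6 π electrons. 6 = 4(1)+2, so it is aromatic (pyridazine).

1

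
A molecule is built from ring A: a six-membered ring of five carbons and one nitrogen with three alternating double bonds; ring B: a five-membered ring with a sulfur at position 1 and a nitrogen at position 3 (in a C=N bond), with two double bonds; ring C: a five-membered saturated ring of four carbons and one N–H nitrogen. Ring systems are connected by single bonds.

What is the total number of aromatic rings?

2

Ring A is planar and fully conjugated; 3 ring double bonds give 6 π electrons. 6 = 4(1)+2, so ring A is aromatic (pyridine).
Ring B is planar and fully conjugated; 2 ring double bonds (4 π electrons) plus a heteroatom lone pair (2) give 6 π electrons. That satisfies 4n+2 with n=1, so ring B is aromatic (thiazole).
Ring C has only sp³ atoms, so it is not fully conjugated — not aromatic (pyrrolidine).
Aromatic: A, B. Total: 2.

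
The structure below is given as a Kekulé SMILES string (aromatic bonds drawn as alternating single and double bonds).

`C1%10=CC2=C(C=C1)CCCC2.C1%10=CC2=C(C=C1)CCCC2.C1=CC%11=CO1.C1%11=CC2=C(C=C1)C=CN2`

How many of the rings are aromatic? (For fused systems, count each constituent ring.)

5

The SMILES encodes a six-membered carbon ring with three alternating C=C double bonds, fused to a saturated six-membered carbon ring; a six-membered carbon ring with three alternating C=C double bonds, fused to a saturated six-membered carbon ring; a five-membered ring of four carbons and one oxygen, with two C=C double bonds; a six-membered carbon ring with three alternating C=C double bonds, fused to a five-membered ring containing one N–H nitrogen and two C=C double bonds.
The 6-membered ring is planar and fully conjugated; 3 ring double bonds give 6 π electrons. That satisfies 4n+2 with n=1, so it is aromatic (benzene ring).
The second 6-membered ring has four sp³ carbons, so it is not fully conjugated — not aromatic (cyclohexane ring).
The third 6-membered ring is fully conjugated (every ring atom contributes a p orbital); 3 ring double bonds give 6 π electrons. That satisfies 4n+2 with n=1, so it is aromatic (benzene ring).
The fourth 6-membered ring has four sp³ carbons, so it is not fully conjugated — not aromatic (cyclohexane ring).
The 5-membered ring with one oxygen has a continuous p-orbital overlap around the ring; 2 ring double bonds (4 π electrons) plus a heteroatom lone pair (2) give 6 π electrons. 6 = 4(1)+2, so it is aromatic (furan).
The fused 6/5-membered bicyclic (with one N–H) is a single π system with 9 sp² atoms and 10 π electrons from ring double bonds plus a heteroatom lone pair. 10 = 4(2)+2, so the system is aromatic and both rings count as aromatic (indole).
5 of the 7 rings are aromatic. Total: 5.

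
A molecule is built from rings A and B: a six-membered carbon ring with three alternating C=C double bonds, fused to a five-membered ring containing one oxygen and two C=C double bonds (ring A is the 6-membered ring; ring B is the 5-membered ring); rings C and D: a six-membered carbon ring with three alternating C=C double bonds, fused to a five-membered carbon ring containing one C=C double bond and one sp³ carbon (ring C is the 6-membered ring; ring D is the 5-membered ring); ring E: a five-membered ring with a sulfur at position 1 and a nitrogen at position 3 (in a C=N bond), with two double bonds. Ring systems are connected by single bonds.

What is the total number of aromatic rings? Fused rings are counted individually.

Rings A and B form a fused bicyclic system (with one oxygen) with 9 sp² atoms and 10 π electrons from ring double bonds plus a heteroatom lone pair. 10 = 4(2)+2, so the system is aromatic and both rings count as aromatic (benzofuran).
Ring C is fully conjugated (every ring atom contributes a p orbital); 3 ring double bonds give 6 π electrons. That satisfies 4n+2 with n=1, so ring C is aromatic (benzene ring).
Ring D has one sp³ carbon, so it is not fully conjugated — not aromatic (cyclopentene ring).
Ring E has a continuous p-orbital overlap around the ring; 2 ring double bonds (4 π electrons) plus a heteroatom lone pair (2) give 6 π electrons. That satisfies 4n+2 with n=1, so ring E is aromatic (thiazole).
Aromatic: A, B, C, E. Total: 4.

4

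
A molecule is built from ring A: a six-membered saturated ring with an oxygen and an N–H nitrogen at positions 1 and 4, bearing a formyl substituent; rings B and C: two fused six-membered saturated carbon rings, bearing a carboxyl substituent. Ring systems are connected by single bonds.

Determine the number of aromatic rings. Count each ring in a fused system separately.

Ring A has only sp³ atoms, so it is not fully conjugated — not aromatic (morpholine).
Ring B has only sp³ atoms, so it is not fully conjugated — not aromatic (cyclohexane ring).
Ring C has only sp³ atoms, so it is not fully conjugated — not aromatic (cyclohexane ring).
No ring is aromatic. Total: 0.

0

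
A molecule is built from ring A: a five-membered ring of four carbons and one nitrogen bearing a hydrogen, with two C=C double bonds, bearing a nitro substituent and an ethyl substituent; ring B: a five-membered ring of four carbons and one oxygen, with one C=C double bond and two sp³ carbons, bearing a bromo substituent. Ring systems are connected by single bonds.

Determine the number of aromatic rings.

1

Ring A is fully conjugated (every ring atom contributes a p orbital); 2 ring double bonds (4 π electrons) plus a heteroatom lone pair (2) give 6 π electrons. 6 = 4(1)+2, so ring A is aromatic (pyrrole).
Ring B has two sp³ carbons, so it is not fully conjugated — not aromatic (2,3-dihydrofuran).
Aromatic: A. Total: 1.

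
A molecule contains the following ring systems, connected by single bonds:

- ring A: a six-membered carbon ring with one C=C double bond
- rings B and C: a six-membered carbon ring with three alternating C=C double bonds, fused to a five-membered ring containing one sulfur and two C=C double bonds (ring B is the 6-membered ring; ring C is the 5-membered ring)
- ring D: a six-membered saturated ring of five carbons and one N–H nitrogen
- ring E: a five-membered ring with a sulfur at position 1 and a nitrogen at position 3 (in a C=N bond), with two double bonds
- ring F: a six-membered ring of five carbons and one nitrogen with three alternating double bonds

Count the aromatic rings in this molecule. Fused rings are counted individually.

4

Ring A has four sp³ carbons, so it is not fully conjugated — not aromatic (cyclohexene).
Rings B and C form a fused bicyclic system (with one sulfur) with 9 sp² atoms and 10 π electrons from ring double bonds plus a heteroatom lone pair. 10 = 4(2)+2, so the system is aromatic and both rings count as aromatic (benzothiophene).
Ring D has only sp³ atoms, so it is not fully conjugated — not aromatic (piperidine).
Ring E is planar and fully conjugated; 2 ring double bonds (4 π electrons) plus a heteroatom lone pair (2) give 6 π electrons. That satisfies 4n+2 with n=1, so ring E is aromatic (thiazole).
Ring F is fully conjugated (every ring atom contributes a p orbital); 3 ring double bonds give 6 π electrons. That satisfies 4n+2 with n=1, so ring F is aromatic (pyridine).
Aromatic: B, C, E, F. Total: 4.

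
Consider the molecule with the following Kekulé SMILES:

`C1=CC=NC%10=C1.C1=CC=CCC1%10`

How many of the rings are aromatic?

1

The SMILES encodes a six-membered ring of five carbons and one nitrogen with three alternating double bonds; a six-membered carbon ring with two conjugated C=C double bonds and two sp³ carbons.
The 6-membered ring with one nitrogen is fully conjugated (every ring atom contributes a p orbital); 3 ring double bonds give 6 π electrons. Since 6 = 4n+2 (n=1), it is aromatic (pyridine).
The 6-membered ring has two sp³ carbons, so it is not fully conjugated — not aromatic (1,3-cyclohexadiene).
1 of the 2 rings is aromatic. Total: 1.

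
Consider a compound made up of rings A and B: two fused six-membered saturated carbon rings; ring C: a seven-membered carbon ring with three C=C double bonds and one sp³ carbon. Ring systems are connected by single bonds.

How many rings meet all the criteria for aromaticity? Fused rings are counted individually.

Ring A has only sp³ atoms, so it is not fully conjugated — not aromatic (cyclohexane ring).
Ring B has only sp³ atoms, so it is not fully conjugated — not aromatic (cyclohexane ring).
Ring C has one sp³ carbon, so it is not fully conjugated — not aromatic (cycloheptatriene).
No ring is aromatic. Total: 0.

0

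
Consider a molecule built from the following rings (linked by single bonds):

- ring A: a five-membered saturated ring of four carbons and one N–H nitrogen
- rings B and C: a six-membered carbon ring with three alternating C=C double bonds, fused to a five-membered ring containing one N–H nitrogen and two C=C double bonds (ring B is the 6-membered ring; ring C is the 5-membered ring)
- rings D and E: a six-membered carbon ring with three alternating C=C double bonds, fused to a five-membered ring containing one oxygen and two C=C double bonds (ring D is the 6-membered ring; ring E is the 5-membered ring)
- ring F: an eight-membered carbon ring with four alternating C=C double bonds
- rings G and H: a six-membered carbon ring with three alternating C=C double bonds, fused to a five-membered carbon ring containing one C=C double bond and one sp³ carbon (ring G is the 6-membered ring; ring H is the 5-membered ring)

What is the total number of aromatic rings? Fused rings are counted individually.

Ring A has only sp³ atoms, so it is not fully conjugated — not aromatic (pyrrolidine).
Rings B and C form a fused bicyclic system (with one N–H) with 9 sp² atoms and 10 π electrons from ring double bonds plus a heteroatom lone pair. 10 = 4(2)+2, so the system is aromatic and both rings count as aromatic (indole).
Rings D and E form a fused bicyclic system (with one oxygen) with 9 sp² atoms and 10 π electrons from ring double bonds plus a heteroatom lone pair. 10 = 4(2)+2, so the system is aromatic and both rings count as aromatic (benzofuran).
Ring F has only sp² ring atoms; a planar conformation would have a fully conjugated π system of 8 electrons. But 8 = 4(2), which is 4n not 4n+2, so ring F is not aromatic (cyclooctatetraene) — cyclooctatetraene distorts into a non-planar tub to avoid antiaromaticity.
Ring G has a continuous p-orbital overlap around the ring; 3 ring double bonds give 6 π electrons. 6 = 4(1)+2, so ring G is aromatic (benzene ring).
Ring H has one sp³ carbon, so it is not fully conjugated — not aromatic (cyclopentene ring).
Aromatic: B, C, D, E, G. Total: 5.

5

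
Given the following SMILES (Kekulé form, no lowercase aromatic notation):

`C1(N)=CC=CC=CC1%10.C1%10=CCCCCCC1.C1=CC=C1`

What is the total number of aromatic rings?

0

The SMILES encodes a seven-membered carbon ring with three C=C double bonds and one sp³ carbon; an eight-membered carbon ring with one C=C double bond; a four-membered carbon ring with two alternating C=C double bonds.
The 7-membered ring has one sp³ carbon, so it is not fully conjugated — not aromatic (cycloheptatriene).
The 8-membered ring has six sp³ carbons, so it is not fully conjugated — not aromatic (cyclooctene).
The 4-membered ring has only sp² ring atoms; a planar conformation would have a fully conjugated π system of 4 electrons. But 4 = 4(1), which is 4n not 4n+2, so it is not aromatic (cyclobutadiene) — cyclobutadiene is antiaromatic and distorts to a rectangle.
None of the rings are aromatic. Total: 0.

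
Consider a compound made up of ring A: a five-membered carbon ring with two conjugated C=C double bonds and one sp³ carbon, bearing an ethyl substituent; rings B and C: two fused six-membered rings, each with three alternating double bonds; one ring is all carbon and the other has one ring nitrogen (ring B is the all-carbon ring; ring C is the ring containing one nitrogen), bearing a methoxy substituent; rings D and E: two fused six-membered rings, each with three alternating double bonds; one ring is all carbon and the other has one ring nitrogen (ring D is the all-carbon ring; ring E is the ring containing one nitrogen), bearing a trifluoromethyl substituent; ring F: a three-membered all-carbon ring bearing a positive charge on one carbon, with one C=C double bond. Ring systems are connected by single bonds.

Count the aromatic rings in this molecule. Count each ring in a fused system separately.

Ring A has one sp³ carbon, so it is not fully conjugated — not aromatic (cyclopentadiene).
Rings B and C form a fused bicyclic system (with one nitrogen) with 10 sp² atoms and 10 π electrons from ring double bonds. 10 = 4(2)+2, so the system is aromatic and both rings count as aromatic (quinoline).
Rings D and E form a fused bicyclic system (with one nitrogen) with 10 sp² atoms and 10 π electrons from ring double bonds. 10 = 4(2)+2, so the system is aromatic and both rings count as aromatic (quinoline).
Ring F has a continuous p-orbital overlap around the ring; 1 ring double bond (2 π electrons) plus the carbocation's empty p orbital (0, but keeps the ring conjugated) give 2 π electrons. 2 = 4(0)+2, so ring F is aromatic (cyclopropenyl cation).
Aromatic: B, C, D, E, F. Total: 5.

5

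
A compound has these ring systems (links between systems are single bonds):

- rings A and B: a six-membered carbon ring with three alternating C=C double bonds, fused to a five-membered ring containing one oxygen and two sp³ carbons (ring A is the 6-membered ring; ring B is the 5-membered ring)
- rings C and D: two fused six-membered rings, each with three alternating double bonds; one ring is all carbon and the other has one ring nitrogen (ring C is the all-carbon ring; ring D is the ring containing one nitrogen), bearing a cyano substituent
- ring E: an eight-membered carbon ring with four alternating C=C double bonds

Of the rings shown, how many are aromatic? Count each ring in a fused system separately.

3

Ring A is fully conjugated (every ring atom contributes a p orbital); 3 ring double bonds give 6 π electrons. Since 6 = 4n+2 (n=1), ring A is aromatic (benzene ring).
Ring B has two sp³ carbons, so it is not fully conjugated — not aromatic (oxolane ring).
Rings C and D form a fused bicyclic system (with one nitrogen) with 10 sp² atoms and 10 π electrons from ring double bonds. 10 = 4(2)+2, so the system is aromatic and both rings count as aromatic (quinoline).
Ring E has only sp² ring atoms; a planar conformation would have a fully conjugated π system of 8 electrons. But 8 = 4(2), which is 4n not 4n+2, so ring E is not aromatic (cyclooctatetraene) — cyclooctatetraene distorts into a non-planar tub to avoid antiaromaticity.
Aromatic: A, C, D. Total: 3.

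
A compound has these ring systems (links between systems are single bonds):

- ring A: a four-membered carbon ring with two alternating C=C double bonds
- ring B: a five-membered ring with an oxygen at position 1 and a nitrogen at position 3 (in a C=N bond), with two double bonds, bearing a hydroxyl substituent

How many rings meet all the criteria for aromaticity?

Ring A has only sp² ring atoms; a planar conformation would have a fully conjugated π system of 4 electrons. But 4 = 4(1), which is 4n not 4n+2, so ring A is not aromatic (cyclobutadiene) — cyclobutadiene is antiaromatic and distorts to a rectangle.
Ring B is fully conjugated (every ring atom contributes a p orbital); 2 ring double bonds (4 π electrons) plus a heteroatom lone pair (2) give 6 π electrons. That satisfies 4n+2 with n=1, so ring B is aromatic (oxazole).
Aromatic: B. Total: 1.

1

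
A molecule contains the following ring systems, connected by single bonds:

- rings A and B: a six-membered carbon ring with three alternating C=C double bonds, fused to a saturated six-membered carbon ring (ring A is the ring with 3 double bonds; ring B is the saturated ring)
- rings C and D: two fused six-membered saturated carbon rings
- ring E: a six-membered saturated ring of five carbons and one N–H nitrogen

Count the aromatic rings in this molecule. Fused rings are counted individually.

1

Ring A has a continuous p-orbital overlap around the ring; 3 ring double bonds give 6 π electrons. That satisfies 4n+2 with n=1, so ring A is aromatic (benzene ring).
Ring B has four sp³ carbons, so it is not fully conjugated — not aromatic (cyclohexane ring).
Ring C has only sp³ atoms, so it is not fully conjugated — not aromatic (cyclohexane ring).
Ring D has only sp³ atoms, so it is not fully conjugated — not aromatic (cyclohexane ring).
Ring E has only sp³ atoms, so it is not fully conjugated — not aromatic (piperidine).
Aromatic: A. Total: 1.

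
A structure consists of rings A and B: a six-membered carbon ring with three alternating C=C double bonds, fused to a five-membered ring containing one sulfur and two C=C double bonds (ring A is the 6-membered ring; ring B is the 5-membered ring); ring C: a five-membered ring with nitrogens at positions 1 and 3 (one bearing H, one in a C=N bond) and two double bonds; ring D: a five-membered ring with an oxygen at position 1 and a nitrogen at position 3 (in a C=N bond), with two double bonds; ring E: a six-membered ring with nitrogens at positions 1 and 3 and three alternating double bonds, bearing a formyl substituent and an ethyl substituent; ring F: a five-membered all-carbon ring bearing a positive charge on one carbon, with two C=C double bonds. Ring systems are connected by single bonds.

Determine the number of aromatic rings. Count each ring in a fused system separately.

Rings A and B form a fused bicyclic system (with one sulfur) with 9 sp² atoms and 10 π electrons from ring double bonds plus a heteroatom lone pair. 10 = 4(2)+2, so the system is aromatic and both rings count as aromatic (benzothiophene).
Ring C is fully conjugated (every ring atom contributes a p orbital); 2 ring double bonds (4 π electrons) plus a heteroatom lone pair (2) give 6 π electrons. Since 6 = 4n+2 (n=1), ring C is aromatic (imidazole).
Ring D is fully conjugated (every ring atom contributes a p orbital); 2 ring double bonds (4 π electrons) plus a heteroatom lone pair (2) give 6 π electrons. That satisfies 4n+2 with n=1, so ring D is aromatic (oxazole).
Ring E has a continuous p-orbital overlap around the ring; 3 ring double bonds give 6 π electrons. 6 = 4(1)+2, so ring E is aromatic (pyrimidine).
Ring F has only sp² ring atoms; a planar conformation would have a fully conjugated π system of 4 electrons. But 4 = 4(1), which is 4n not 4n+2, so ring F is not aromatic (cyclopentadienyl cation).
Aromatic: A, B, C, D, E. Total: 5.

5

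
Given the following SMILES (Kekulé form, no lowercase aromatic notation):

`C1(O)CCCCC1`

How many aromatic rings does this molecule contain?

The SMILES encodes a six-membered saturated carbon ring.
The 6-membered ring has only sp³ atoms, so it is not fully conjugated — not aromatic (cyclohexane).

0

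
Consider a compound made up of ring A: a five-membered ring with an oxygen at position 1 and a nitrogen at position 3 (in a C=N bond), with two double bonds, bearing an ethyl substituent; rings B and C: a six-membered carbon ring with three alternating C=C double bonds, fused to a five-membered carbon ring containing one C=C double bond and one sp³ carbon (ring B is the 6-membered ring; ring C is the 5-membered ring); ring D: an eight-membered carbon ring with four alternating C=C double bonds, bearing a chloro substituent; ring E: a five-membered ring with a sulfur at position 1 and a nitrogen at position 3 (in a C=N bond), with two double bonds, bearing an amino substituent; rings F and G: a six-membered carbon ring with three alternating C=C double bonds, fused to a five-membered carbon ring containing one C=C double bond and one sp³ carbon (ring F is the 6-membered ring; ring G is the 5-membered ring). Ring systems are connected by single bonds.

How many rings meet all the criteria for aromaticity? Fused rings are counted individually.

4

Ring A is planar and fully conjugated; 2 ring double bonds (4 π electrons) plus a heteroatom lone pair (2) give 6 π electrons. 6 = 4(1)+2, so ring A is aromatic (oxazole).
Ring B is planar and fully conjugated; 3 ring double bonds give 6 π electrons. That satisfies 4n+2 with n=1, so ring B is aromatic (benzene ring).
Ring C has one sp³ carbon, so it is not fully conjugated — not aromatic (cyclopentene ring).
Ring D has only sp² ring atoms; a planar conformation would have a fully conjugated π system of 8 electrons. But 8 = 4(2), which is 4n not 4n+2, so ring D is not aromatic (cyclooctatetraene) — cyclooctatetraene distorts into a non-planar tub to avoid antiaromaticity.
Ring E is planar and fully conjugated; 2 ring double bonds (4 π electrons) plus a heteroatom lone pair (2) give 6 π electrons. That satisfies 4n+2 with n=1, so ring E is aromatic (thiazole).
Ring F is fully conjugated (every ring atom contributes a p orbital); 3 ring double bonds give 6 π electrons. 6 = 4(1)+2, so ring F is aromatic (benzene ring).
Ring G has one sp³ carbon, so it is not fully conjugated — not aromatic (cyclopentene ring).
Aromatic: A, B, E, F. Total: 4.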